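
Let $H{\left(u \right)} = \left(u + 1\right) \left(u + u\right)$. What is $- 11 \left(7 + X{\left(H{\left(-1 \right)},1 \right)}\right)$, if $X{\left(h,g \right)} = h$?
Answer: $-77$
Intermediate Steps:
$H{\left(u \right)} = 2 u \left(1 + u\right)$ ($H{\left(u \right)} = \left(1 + u\right) 2 u = 2 u \left(1 + u\right)$)
$- 11 \left(7 + X{\left(H{\left(-1 \right)},1 \right)}\right) = - 11 \left(7 + 2 \left(-1\right) \left(1 - 1\right)\right) = - 11 \left(7 + 2 \left(-1\right) 0\right) = - 11 \left(7 + 0\right) = \left(-11\right) 7 = -77$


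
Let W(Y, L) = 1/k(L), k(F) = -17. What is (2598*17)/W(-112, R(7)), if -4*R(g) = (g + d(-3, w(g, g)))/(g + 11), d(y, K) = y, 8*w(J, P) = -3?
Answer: -750822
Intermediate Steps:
w(J, P) = -3/8 (w(J, P) = (⅛)*(-3) = -3/8)
R(g) = -(-3 + g)/(4*(11 + g)) (R(g) = -(g - 3)/(4*(g + 11)) = -(-3 + g)/(4*(11 + g)))
W(Y, L) = -1/17 (W(Y, L) = 1/(-17) = -1/17)
(2598*17)/W(-112, R(7)) = (2598*17)/(-1/17) = 44166*(-17) = -750822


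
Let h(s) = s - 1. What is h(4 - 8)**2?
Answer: 25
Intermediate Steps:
h(s) = -1 + s
h(4 - 8)**2 = (-1 + (4 - 8))**2 = (-1 - 4)**2 = (-5)**2 = 25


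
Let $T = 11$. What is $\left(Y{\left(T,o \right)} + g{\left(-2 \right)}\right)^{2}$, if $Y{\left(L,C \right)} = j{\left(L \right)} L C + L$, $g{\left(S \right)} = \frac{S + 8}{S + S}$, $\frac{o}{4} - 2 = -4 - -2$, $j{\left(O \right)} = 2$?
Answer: $\frac{361}{4} \approx 90.25$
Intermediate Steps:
$o = 0$ ($o = 8 + 4 \left(-4 - -2\right) = 8 + 4 \left(-4 + 2\right) = 8 + 4 \left(-2\right) = 8 - 8 = 0$)
$g{\left(S \right)} = \frac{8 + S}{2 S}$
$Y{\left(L,C \right)} = L + 2 C L$ ($Y{\left(L,C \right)} = 2 L C + L = 2 C L + L = L + 2 C L$)
$\left(Y{\left(T,o \right)} + g{\left(-2 \right)}\right)^{2} = \left(11 \left(1 + 2 \cdot 0\right) + \frac{8 - 2}{2 \left(-2\right)}\right)^{2} = \left(11 \left(1 + 0\right) + \frac{1}{2} \left(- \frac{1}{2}\right) 6\right)^{2} = \left(11 \cdot 1 - \frac{3}{2}\right)^{2} = \left(11 - \frac{3}{2}\right)^{2} = \left(\frac{19}{2}\right)^{2} = \frac{361}{4}$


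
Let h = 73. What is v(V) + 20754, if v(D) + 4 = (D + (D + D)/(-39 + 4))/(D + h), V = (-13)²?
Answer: 15978007/770 ≈ 20751.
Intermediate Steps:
V = 169
v(D) = -4 + 33*D/(35*(73 + D)) (v(D) = -4 + (D + (D + D)/(-39 + 4))/(D + 73) = -4 + (D + (2*D)/(-35))/(73 + D) = -4 + (D + (2*D)*(-1/35))/(73 + D) = -4 + (D - 2*D/35)/(73 + D) = -4 + (33*D/35)/(73 + D) = -4 + 33*D/(35*(73 + D)))
v(V) + 20754 = (-10220 - 107*169)/(35*(73 + 169)) + 20754 = (1/35)*(-10220 - 18083)/242 + 20754 = (1/35)*(1/242)*(-28303) + 20754 = -2573/770 + 20754 = 15978007/770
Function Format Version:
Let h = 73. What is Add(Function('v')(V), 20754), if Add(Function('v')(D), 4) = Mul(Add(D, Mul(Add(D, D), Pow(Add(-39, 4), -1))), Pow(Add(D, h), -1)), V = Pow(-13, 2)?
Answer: Rational(15978007, 770) ≈ 20751.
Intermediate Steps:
V = 169
Function('v')(D) = Add(-4, Mul(Rational(33, 35), D, Pow(Add(73, D), -1))) (Function('v')(D) = Add(-4, Mul(Add(D, Mul(Add(D, D), Pow(Add(-39, 4), -1))), Pow(Add(D, 73), -1))) = Add(-4, Mul(Add(D, Mul(Mul(2, D), Pow(-35, -1))), Pow(Add(73, D), -1))) = Add(-4, Mul(Add(D, Mul(Mul(2, D), Rational(-1, 35))), Pow(Add(73, D), -1))) = Add(-4, Mul(Add(D, Mul(Rational(-2, 35), D)), Pow(Add(73, D), -1))) = Add(-4, Mul(Mul(Rational(33, 35), D), Pow(Add(73, D), -1))) = Add(-4, Mul(Rational(33, 35), D, Pow(Add(73, D), -1))))
Add(Function('v')(V), 20754) = Add(Mul(Rational(1, 35), Pow(Add(73, 169), -1), Add(-10220, Mul(-107, 169))), 20754) = Add(Mul(Rational(1, 35), Pow(242, -1), Add(-10220, -18083)), 20754) = Add(Mul(Rational(1, 35), Rational(1, 242), -28303), 20754) = Add(Rational(-2573, 770), 20754) = Rational(15978007, 770)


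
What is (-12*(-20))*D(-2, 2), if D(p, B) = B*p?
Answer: -960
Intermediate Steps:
(-12*(-20))*D(-2, 2) = (-12*(-20))*(2*(-2)) = 240*(-4) = -960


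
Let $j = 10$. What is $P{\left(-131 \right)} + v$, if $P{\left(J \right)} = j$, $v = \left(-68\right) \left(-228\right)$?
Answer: $15514$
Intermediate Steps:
$v = 15504$
$P{\left(J \right)} = 10$
$P{\left(-131 \right)} + v = 10 + 15504 = 15514$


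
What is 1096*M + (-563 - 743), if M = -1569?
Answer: -1720930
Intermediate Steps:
1096*M + (-563 - 743) = 1096*(-1569) + (-563 - 743) = -1719624 - 1306 = -1720930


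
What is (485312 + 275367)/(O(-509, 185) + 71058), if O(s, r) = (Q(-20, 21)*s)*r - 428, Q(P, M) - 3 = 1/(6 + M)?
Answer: -20538333/5814520 ≈ -3.5322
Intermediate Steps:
Q(P, M) = 3 + 1/(6 + M)
O(s, r) = -428 + 82*r*s/27 (O(s, r) = (((19 + 3*21)/(6 + 21))*s)*r - 428 = (((19 + 63)/27)*s)*r - 428 = (((1/27)*82)*s)*r - 428 = (82*s/27)*r - 428 = 82*r*s/27 - 428 = -428 + 82*r*s/27)
(485312 + 275367)/(O(-509, 185) + 71058) = (485312 + 275367)/((-428 + (82/27)*185*(-509)) + 71058) = 760679/((-428 - 7721530/27) + 71058) = 760679/(-7733086/27 + 71058) = 760679/(-5814520/27) = 760679*(-27/5814520) = -20538333/5814520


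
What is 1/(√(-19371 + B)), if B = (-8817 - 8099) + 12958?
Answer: -I*√23329/23329 ≈ -0.0065471*I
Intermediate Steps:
B = -3958 (B = -16916 + 12958 = -3958)
1/(√(-19371 + B)) = 1/(√(-19371 - 3958)) = 1/(√(-23329)) = 1/(I*√23329) = -I*√23329/23329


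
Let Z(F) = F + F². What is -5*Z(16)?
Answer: -1360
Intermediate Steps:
-5*Z(16) = -80*(1 + 16) = -80*17 = -5*272 = -1360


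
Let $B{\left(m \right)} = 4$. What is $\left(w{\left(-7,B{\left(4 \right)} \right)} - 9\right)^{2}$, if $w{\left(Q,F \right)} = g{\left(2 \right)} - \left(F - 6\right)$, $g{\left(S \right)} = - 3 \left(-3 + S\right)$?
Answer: $16$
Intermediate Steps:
$g{\left(S \right)} = 9 - 3 S$
$w{\left(Q,F \right)} = 9 - F$ ($w{\left(Q,F \right)} = \left(9 - 6\right) - \left(F - 6\right) = 3 - \left(-6 + F\right) = 9 - F$)
$\left(w{\left(-7,B{\left(4 \right)} \right)} - 9\right)^{2} = \left(\left(9 - 4\right) - 9\right)^{2} = \left(5 - 9\right)^{2} = \left(-4\right)^{2} = 16$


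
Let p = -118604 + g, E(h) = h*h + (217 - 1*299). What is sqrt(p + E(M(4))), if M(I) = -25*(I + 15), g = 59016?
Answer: sqrt(165955) ≈ 407.38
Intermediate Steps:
M(I) = -375 - 25*I (M(I) = -25*(15 + I) = -375 - 25*I)
E(h) = -82 + h**2 (E(h) = h**2 + (217 - 299) = h**2 - 82 = -82 + h**2)
p = -59588 (p = -118604 + 59016 = -59588)
sqrt(p + E(M(4))) = sqrt(-59588 + (-82 + (-375 - 25*4)**2)) = sqrt(-59588 + (-82 + (-375 - 100)**2)) = sqrt(-59588 + (-82 + (-475)**2)) = sqrt(-59588 + (-82 + 225625)) = sqrt(-59588 + 225543) = sqrt(165955)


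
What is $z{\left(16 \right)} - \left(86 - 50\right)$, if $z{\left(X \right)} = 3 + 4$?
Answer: $-29$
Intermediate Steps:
$z{\left(X \right)} = 7$
$z{\left(16 \right)} - \left(86 - 50\right) = 7 - \left(86 - 50\right) = 7 - 36 = -29$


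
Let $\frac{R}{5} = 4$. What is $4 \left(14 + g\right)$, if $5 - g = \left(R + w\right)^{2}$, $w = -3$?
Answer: $-1080$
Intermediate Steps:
$R = 20$ ($R = 5 \cdot 4 = 20$)
$g = -284$ ($g = 5 - \left(20 - 3\right)^{2} = 5 - 17^{2} = 5 - 289 = -284$)
$4 \left(14 + g\right) = 4 \left(14 - 284\right) = 4 \left(-270\right) = -1080$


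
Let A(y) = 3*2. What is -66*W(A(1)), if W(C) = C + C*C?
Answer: -2772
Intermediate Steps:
A(y) = 6
W(C) = C + C**2
-66*W(A(1)) = -396*(1 + 6) = -396*7 = -66*42 = -2772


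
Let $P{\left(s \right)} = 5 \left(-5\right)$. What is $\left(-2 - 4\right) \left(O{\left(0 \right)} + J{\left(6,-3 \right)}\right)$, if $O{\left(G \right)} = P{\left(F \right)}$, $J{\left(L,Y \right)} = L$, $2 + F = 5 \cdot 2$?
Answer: $114$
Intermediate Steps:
$F = 8$ ($F = -2 + 5 \cdot 2 = -2 + 10 = 8$)
$P{\left(s \right)} = -25$
$O{\left(G \right)} = -25$
$\left(-2 - 4\right) \left(O{\left(0 \right)} + J{\left(6,-3 \right)}\right) = \left(-2 - 4\right) \left(-25 + 6\right) = \left(-6\right) \left(-19\right) = 114$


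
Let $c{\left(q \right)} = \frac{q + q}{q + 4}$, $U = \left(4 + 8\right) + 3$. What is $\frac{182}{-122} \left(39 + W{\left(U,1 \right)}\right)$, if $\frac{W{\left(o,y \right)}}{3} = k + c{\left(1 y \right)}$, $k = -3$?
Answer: $- \frac{14196}{305} \approx -46.544$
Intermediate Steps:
$U = 15$ ($U = 12 + 3 = 15$)
$c{\left(q \right)} = \frac{2 q}{4 + q}$
$W{\left(o,y \right)} = -9 + \frac{6 y}{4 + y}$ ($W{\left(o,y \right)} = 3 \left(-3 + \frac{2 \cdot 1 y}{4 + 1 y}\right) = 3 \left(-3 + \frac{2 y}{4 + y}\right) = -9 + \frac{6 y}{4 + y}$)
$\frac{182}{-122} \left(39 + W{\left(U,1 \right)}\right) = \frac{182}{-122} \left(39 + \frac{3 \left(-12 - 1\right)}{4 + 1}\right) = 182 \left(- \frac{1}{122}\right) \left(39 + \frac{3 \left(-12 - 1\right)}{5}\right) = - \frac{91 \left(39 + 3 \cdot \frac{1}{5} \left(-13\right)\right)}{61} = - \frac{91 \left(39 - \frac{39}{5}\right)}{61} = \left(- \frac{91}{61}\right) \frac{156}{5} = - \frac{14196}{305}$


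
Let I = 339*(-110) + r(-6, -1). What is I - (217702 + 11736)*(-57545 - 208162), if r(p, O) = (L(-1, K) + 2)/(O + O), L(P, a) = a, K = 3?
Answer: 121926490747/2 ≈ 6.0963e+10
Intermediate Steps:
r(p, O) = 5/(2*O) (r(p, O) = (3 + 2)/(O + O) = 5/((2*O)) = 5*(1/(2*O)) = 5/(2*O))
I = -74585/2 (I = 339*(-110) + (5/2)/(-1) = -37290 + (5/2)*(-1) = -37290 - 5/2 = -74585/2 ≈ -37293.)
I - (217702 + 11736)*(-57545 - 208162) = -74585/2 - (217702 + 11736)*(-57545 - 208162) = -74585/2 - 229438*(-265707) = -74585/2 - 1*(-60963282666) = -74585/2 + 60963282666 = 121926490747/2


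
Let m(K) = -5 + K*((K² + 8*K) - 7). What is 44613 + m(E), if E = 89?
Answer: 812322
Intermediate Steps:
m(K) = -5 + K*(-7 + K² + 8*K)
44613 + m(E) = 44613 + (-5 + 89³ - 7*89 + 8*89²) = 44613 + (-5 + 704969 - 623 + 8*7921) = 44613 + (-5 + 704969 - 623 + 63368) = 44613 + 767709 = 812322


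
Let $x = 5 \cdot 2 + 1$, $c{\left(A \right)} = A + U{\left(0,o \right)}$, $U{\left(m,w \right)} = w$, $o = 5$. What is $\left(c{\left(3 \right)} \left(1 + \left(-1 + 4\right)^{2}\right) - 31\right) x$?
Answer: $539$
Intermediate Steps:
$c{\left(A \right)} = 5 + A$ ($c{\left(A \right)} = A + 5 = 5 + A$)
$x = 11$ ($x = 10 + 1 = 11$)
$\left(c{\left(3 \right)} \left(1 + \left(-1 + 4\right)^{2}\right) - 31\right) x = \left(\left(5 + 3\right) \left(1 + \left(-1 + 4\right)^{2}\right) - 31\right) 11 = \left(8 \left(1 + 3^{2}\right) - 31\right) 11 = \left(8 \left(1 + 9\right) - 31\right) 11 = \left(8 \cdot 10 - 31\right) 11 = \left(80 - 31\right) 11 = 49 \cdot 11 = 539$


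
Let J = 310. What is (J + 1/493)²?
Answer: 23357314561/243049 ≈ 96101.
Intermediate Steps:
(J + 1/493)² = (310 + 1/493)² = (152831/493)² = 23357314561/243049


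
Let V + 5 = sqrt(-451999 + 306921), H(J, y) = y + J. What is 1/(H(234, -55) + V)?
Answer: 87/87677 - 17*I*sqrt(502)/175354 ≈ 0.00099228 - 0.0021721*I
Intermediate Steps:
H(J, y) = J + y
V = -5 + 17*I*sqrt(502) (V = -5 + sqrt(-451999 + 306921) = -5 + sqrt(-145078) = -5 + 17*I*sqrt(502) ≈ -5.0 + 380.89*I)
1/(H(234, -55) + V) = 1/((234 - 55) + (-5 + 17*I*sqrt(502))) = 1/(179 + (-5 + 17*I*sqrt(502))) = 1/(174 + 17*I*sqrt(502))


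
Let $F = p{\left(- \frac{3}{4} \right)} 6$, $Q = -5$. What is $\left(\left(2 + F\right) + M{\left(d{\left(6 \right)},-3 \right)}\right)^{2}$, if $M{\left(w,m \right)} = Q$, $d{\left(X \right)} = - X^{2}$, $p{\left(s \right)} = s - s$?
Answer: $9$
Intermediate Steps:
$p{\left(s \right)} = 0$
$F = 0$ ($F = 0 \cdot 6 = 0$)
$M{\left(w,m \right)} = -5$
$\left(\left(2 + F\right) + M{\left(d{\left(6 \right)},-3 \right)}\right)^{2} = \left(\left(2 + 0\right) - 5\right)^{2} = \left(2 - 5\right)^{2} = \left(-3\right)^{2} = 9$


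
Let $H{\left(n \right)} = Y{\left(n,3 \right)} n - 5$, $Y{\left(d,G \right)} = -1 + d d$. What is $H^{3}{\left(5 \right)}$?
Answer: $1520875$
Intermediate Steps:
$Y{\left(d,G \right)} = -1 + d^{2}$
$H{\left(n \right)} = -5 + n \left(-1 + n^{2}\right)$ ($H{\left(n \right)} = \left(-1 + n^{2}\right) n - 5 = n \left(-1 + n^{2}\right) - 5 = -5 + n \left(-1 + n^{2}\right)$)
$H^{3}{\left(5 \right)} = \left(-5 + 5^{3} - 5\right)^{3} = \left(-5 + 125 - 5\right)^{3} = 115^{3} = 1520875$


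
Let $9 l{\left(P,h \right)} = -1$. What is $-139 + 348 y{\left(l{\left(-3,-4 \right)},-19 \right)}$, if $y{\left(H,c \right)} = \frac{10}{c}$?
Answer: $- \frac{6121}{19} \approx -322.16$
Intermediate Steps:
$l{\left(P,h \right)} = - \frac{1}{9}$ ($l{\left(P,h \right)} = \frac{1}{9} \left(-1\right) = - \frac{1}{9}$)
$-139 + 348 y{\left(l{\left(-3,-4 \right)},-19 \right)} = -139 + 348 \frac{10}{-19} = -139 + 348 \cdot 10 \left(- \frac{1}{19}\right) = -139 + 348 \left(- \frac{10}{19}\right) = -139 - \frac{3480}{19} = - \frac{6121}{19}$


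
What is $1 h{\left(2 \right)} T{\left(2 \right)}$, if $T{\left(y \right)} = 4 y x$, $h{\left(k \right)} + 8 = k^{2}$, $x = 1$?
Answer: $-32$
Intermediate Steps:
$h{\left(k \right)} = -8 + k^{2}$
$T{\left(y \right)} = 4 y$ ($T{\left(y \right)} = 4 y 1 = 4 y$)
$1 h{\left(2 \right)} T{\left(2 \right)} = 1 \left(-8 + 2^{2}\right) 4 \cdot 2 = 1 \left(-8 + 4\right) 8 = 1 \left(-4\right) 8 = \left(-4\right) 8 = -32$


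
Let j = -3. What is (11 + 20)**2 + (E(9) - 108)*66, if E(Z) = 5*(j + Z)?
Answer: -4187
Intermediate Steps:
E(Z) = -15 + 5*Z (E(Z) = 5*(-3 + Z) = -15 + 5*Z)
(11 + 20)**2 + (E(9) - 108)*66 = (11 + 20)**2 + ((-15 + 5*9) - 108)*66 = 31**2 + ((-15 + 45) - 108)*66 = 961 + (30 - 108)*66 = 961 - 78*66 = 961 - 5148 = -4187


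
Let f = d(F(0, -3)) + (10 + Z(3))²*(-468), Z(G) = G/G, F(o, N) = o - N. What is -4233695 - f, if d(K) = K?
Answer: -4177070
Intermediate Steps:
Z(G) = 1
f = -56625 (f = (0 - 1*(-3)) + (10 + 1)²*(-468) = (0 + 3) + 11²*(-468) = 3 + 121*(-468) = 3 - 56628 = -56625)
-4233695 - f = -4233695 - 1*(-56625) = -4233695 + 56625 = -4177070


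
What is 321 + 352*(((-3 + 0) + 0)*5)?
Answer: -4959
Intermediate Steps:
321 + 352*(((-3 + 0) + 0)*5) = 321 + 352*((-3 + 0)*5) = 321 + 352*(-3*5) = 321 + 352*(-15) = 321 - 5280 = -4959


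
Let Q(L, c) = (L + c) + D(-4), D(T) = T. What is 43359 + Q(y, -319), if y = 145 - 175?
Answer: 43006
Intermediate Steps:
y = -30
Q(L, c) = -4 + L + c (Q(L, c) = (L + c) - 4 = -4 + L + c)
43359 + Q(y, -319) = 43359 + (-4 - 30 - 319) = 43359 - 353 = 43006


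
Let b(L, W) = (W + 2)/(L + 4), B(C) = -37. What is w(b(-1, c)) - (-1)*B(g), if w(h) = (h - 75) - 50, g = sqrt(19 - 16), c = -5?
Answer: -163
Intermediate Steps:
g = sqrt(3) ≈ 1.7320
b(L, W) = (2 + W)/(4 + L)
w(h) = -125 + h (w(h) = (-75 + h) - 50 = -125 + h)
w(b(-1, c)) - (-1)*B(g) = (-125 + (2 - 5)/(4 - 1)) - (-1)*(-37) = (-125 - 3/3) - 1*37 = (-125 + (1/3)*(-3)) - 37 = (-125 - 1) - 37 = -126 - 37 = -163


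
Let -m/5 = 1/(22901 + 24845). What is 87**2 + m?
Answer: 361389469/47746 ≈ 7569.0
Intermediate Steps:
m = -5/47746 (m = -5/(22901 + 24845) = -5/47746 ≈ -0.00010472)
87**2 + m = 87**2 - 5/47746 = 7569 - 5/47746 = 361389469/47746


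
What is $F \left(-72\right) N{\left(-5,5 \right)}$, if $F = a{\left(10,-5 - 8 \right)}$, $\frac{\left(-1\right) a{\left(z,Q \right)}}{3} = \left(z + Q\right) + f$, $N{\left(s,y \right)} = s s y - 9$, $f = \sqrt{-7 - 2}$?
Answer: $-75168 + 75168 i \approx -75168.0 + 75168.0 i$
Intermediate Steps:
$f = 3 i$ ($f = \sqrt{-9} = 3 i \approx 3.0 i$)
$N{\left(s,y \right)} = -9 + y s^{2}$ ($N{\left(s,y \right)} = s^{2} y - 9 = y s^{2} - 9 = -9 + y s^{2}$)
$a{\left(z,Q \right)} = - 9 i - 3 Q - 3 z$ ($a{\left(z,Q \right)} = - 3 \left(\left(z + Q\right) + 3 i\right) = - 3 \left(\left(Q + z\right) + 3 i\right) = - 3 \left(Q + z + 3 i\right) = - 9 i - 3 Q - 3 z$)
$F = 9 - 9 i$ ($F = - 9 i - 3 \left(-5 - 8\right) - 30 = - 9 i - -39 - 30 = - 9 i + 39 - 30 = 9 - 9 i \approx 9.0 - 9.0 i$)
$F \left(-72\right) N{\left(-5,5 \right)} = \left(9 - 9 i\right) \left(-72\right) \left(-9 + 5 \left(-5\right)^{2}\right) = \left(-648 + 648 i\right) \left(-9 + 5 \cdot 25\right) = \left(-648 + 648 i\right) \left(-9 + 125\right) = \left(-648 + 648 i\right) 116 = -75168 + 75168 i$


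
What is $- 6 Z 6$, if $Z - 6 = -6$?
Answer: $0$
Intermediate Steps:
$Z = 0$ ($Z = 6 - 6 = 0$)
$- 6 Z 6 = \left(-6\right) 0 \cdot 6 = 0 \cdot 6 = 0$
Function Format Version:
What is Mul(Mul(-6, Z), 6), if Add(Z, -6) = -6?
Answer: 0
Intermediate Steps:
Z = 0 (Z = Add(6, -6) = 0)
Mul(Mul(-6, Z), 6) = Mul(Mul(-6, 0), 6) = Mul(0, 6) = 0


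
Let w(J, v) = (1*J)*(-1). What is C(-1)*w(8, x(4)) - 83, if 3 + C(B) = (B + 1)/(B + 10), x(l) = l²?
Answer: -59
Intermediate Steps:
C(B) = -3 + (1 + B)/(10 + B) (C(B) = -3 + (B + 1)/(B + 10) = -3 + (1 + B)/(10 + B))
w(J, v) = -J (w(J, v) = J*(-1) = -J)
C(-1)*w(8, x(4)) - 83 = ((-29 - 2*(-1))/(10 - 1))*(-1*8) - 83 = ((-29 + 2)/9)*(-8) - 83 = ((⅑)*(-27))*(-8) - 83 = -3*(-8) - 83 = 24 - 83 = -59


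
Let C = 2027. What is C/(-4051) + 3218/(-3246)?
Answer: -9807880/6574773 ≈ -1.4917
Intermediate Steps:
C/(-4051) + 3218/(-3246) = 2027/(-4051) + 3218/(-3246) = 2027*(-1/4051) + 3218*(-1/3246) = -2027/4051 - 1609/1623 = -9807880/6574773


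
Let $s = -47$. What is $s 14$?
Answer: $-658$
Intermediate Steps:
$s 14 = \left(-47\right) 14 = -658$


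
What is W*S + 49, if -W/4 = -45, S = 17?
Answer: 3109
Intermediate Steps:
W = 180 (W = -4*(-45) = 180)
W*S + 49 = 180*17 + 49 = 3060 + 49 = 3109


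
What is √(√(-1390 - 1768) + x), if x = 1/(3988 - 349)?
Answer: √(3639 + 13242321*I*√3158)/3639 ≈ 5.3008 + 5.3007*I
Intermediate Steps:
x = 1/3639 ≈ 0.00027480
√(√(-1390 - 1768) + x) = √(√(-1390 - 1768) + 1/3639) = √(√(-3158) + 1/3639) = √(I*√3158 + 1/3639) = √(1/3639 + I*√3158)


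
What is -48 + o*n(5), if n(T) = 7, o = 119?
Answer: 785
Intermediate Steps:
-48 + o*n(5) = -48 + 119*7 = -48 + 833 = 785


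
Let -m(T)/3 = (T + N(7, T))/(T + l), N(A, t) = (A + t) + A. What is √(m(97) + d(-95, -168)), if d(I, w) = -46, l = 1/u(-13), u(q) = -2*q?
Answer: I*√44094/29 ≈ 7.2409*I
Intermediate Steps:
N(A, t) = t + 2*A
l = 1/26 (l = 1/(-2*(-13)) = 1/26 ≈ 0.038462)
m(T) = -3*(14 + 2*T)/(1/26 + T) (m(T) = -3*(T + (T + 2*7))/(T + 1/26) = -3*(T + (T + 14))/(1/26 + T) = -3*(T + (14 + T))/(1/26 + T) = -3*(14 + 2*T)/(1/26 + T))
√(m(97) + d(-95, -168)) = √(156*(-7 - 1*97)/(1 + 26*97) - 46) = √(156*(-7 - 97)/(1 + 2522) - 46) = √(156*(-104)/2523 - 46) = √(156*(1/2523)*(-104) - 46) = √(-5408/841 - 46) = √(-44094/841) = I*√44094/29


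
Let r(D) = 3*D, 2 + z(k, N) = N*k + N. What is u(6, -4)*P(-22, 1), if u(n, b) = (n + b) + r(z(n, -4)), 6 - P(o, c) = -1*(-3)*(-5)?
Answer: -1848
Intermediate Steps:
z(k, N) = -2 + N + N*k (z(k, N) = -2 + (N*k + N) = -2 + (N + N*k) = -2 + N + N*k)
P(o, c) = 21 (P(o, c) = 6 - (-1*(-3))*(-5) = 6 - 3*(-5) = 6 - 1*(-15) = 6 + 15 = 21)
u(n, b) = -18 + b - 11*n (u(n, b) = (n + b) + 3*(-2 - 4 - 4*n) = (b + n) + 3*(-6 - 4*n) = (b + n) + (-18 - 12*n) = -18 + b - 11*n)
u(6, -4)*P(-22, 1) = (-18 - 4 - 11*6)*21 = (-18 - 4 - 66)*21 = -88*21 = -1848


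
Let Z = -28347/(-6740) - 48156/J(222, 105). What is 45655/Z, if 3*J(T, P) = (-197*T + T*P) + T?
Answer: 1036075394900/257730069 ≈ 4020.0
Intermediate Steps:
J(T, P) = -196*T/3 + P*T/3 (J(T, P) = ((-197*T + T*P) + T)/3 = ((-197*T + P*T) + T)/3 = (-196*T + P*T)/3 = -196*T/3 + P*T/3)
Z = 257730069/22693580 (Z = -28347/(-6740) - 48156*1/(74*(-196 + 105)) = -28347*(-1/6740) - 48156/((1/3)*222*(-91)) = 28347/6740 - 48156/(-6734) = 28347/6740 - 48156*(-1/6734) = 28347/6740 + 24078/3367 = 257730069/22693580 ≈ 11.357)
45655/Z = 45655/(257730069/22693580) = 45655*(22693580/257730069) = 1036075394900/257730069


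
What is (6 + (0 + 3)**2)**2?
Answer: 225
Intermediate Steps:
(6 + (0 + 3)**2)**2 = (6 + 3**2)**2 = (6 + 9)**2 = 15**2 = 225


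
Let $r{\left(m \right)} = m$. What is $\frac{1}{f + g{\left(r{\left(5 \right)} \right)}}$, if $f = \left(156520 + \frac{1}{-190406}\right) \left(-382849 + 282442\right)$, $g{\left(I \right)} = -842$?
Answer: $- \frac{190406}{2992364427499285} \approx -6.3631 \cdot 10^{-11}$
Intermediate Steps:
$f = - \frac{2992364267177433}{190406}$ ($f = \left(156520 - \frac{1}{190406}\right) \left(-100407\right) = \frac{29802347119}{190406} \left(-100407\right) = - \frac{2992364267177433}{190406} \approx -1.5716 \cdot 10^{10}$)
$\frac{1}{f + g{\left(r{\left(5 \right)} \right)}} = \frac{1}{- \frac{2992364267177433}{190406} - 842} = \frac{1}{- \frac{2992364427499285}{190406}} = - \frac{190406}{2992364427499285}$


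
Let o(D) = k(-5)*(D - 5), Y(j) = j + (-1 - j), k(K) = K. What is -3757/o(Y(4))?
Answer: -3757/30 ≈ -125.23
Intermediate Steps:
Y(j) = -1
o(D) = 25 - 5*D (o(D) = -5*(D - 5) = -5*(-5 + D) = 25 - 5*D)
-3757/o(Y(4)) = -3757/(25 - 5*(-1)) = -3757/(25 + 5) = -3757/30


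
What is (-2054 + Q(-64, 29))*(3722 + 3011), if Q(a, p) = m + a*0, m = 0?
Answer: -13829582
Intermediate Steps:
Q(a, p) = 0 (Q(a, p) = 0 + a*0 = 0 + 0 = 0)
(-2054 + Q(-64, 29))*(3722 + 3011) = (-2054 + 0)*(3722 + 3011) = -2054*6733 = -13829582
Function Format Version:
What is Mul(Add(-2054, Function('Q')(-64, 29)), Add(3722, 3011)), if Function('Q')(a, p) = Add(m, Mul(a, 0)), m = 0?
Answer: -13829582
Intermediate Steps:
Function('Q')(a, p) = 0 (Function('Q')(a, p) = Add(0, Mul(a, 0)) = Add(0, 0) = 0)
Mul(Add(-2054, Function('Q')(-64, 29)), Add(3722, 3011)) = Mul(Add(-2054, 0), Add(3722, 3011)) = Mul(-2054, 6733) = -13829582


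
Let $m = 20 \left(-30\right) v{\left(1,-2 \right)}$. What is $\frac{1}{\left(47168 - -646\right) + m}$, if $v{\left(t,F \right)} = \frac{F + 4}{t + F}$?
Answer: $\frac{1}{49014} \approx 2.0402 \cdot 10^{-5}$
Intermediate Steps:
$v{\left(t,F \right)} = \frac{4 + F}{F + t}$
$m = 1200$ ($m = 20 \left(-30\right) \frac{4 - 2}{-2 + 1} = - 600 \frac{1}{-1} \cdot 2 = - 600 \left(\left(-1\right) 2\right) = \left(-600\right) \left(-2\right) = 1200$)
$\frac{1}{\left(47168 - -646\right) + m} = \frac{1}{\left(47168 - -646\right) + 1200} = \frac{1}{\left(47168 + 646\right) + 1200} = \frac{1}{47814 + 1200} = \frac{1}{49014}$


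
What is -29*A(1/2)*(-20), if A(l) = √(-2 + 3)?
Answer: 580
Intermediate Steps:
A(l) = 1 (A(l) = √1 = 1)
-29*A(1/2)*(-20) = -29*1*(-20) = -29*(-20) = 580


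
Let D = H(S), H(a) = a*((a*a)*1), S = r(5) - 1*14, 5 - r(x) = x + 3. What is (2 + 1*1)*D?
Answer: -14739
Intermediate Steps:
r(x) = 2 - x (r(x) = 5 - (x + 3) = 5 - (3 + x) = 5 + (-3 - x) = 2 - x)
S = -17 (S = (2 - 1*5) - 1*14 = (2 - 5) - 14 = -3 - 14 = -17)
H(a) = a³ (H(a) = a*(a²*1) = a*a² = a³)
D = -4913 (D = (-17)³ = -4913)
(2 + 1*1)*D = (2 + 1*1)*(-4913) = (2 + 1)*(-4913) = 3*(-4913) = -14739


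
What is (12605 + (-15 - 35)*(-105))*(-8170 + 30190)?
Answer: 393167100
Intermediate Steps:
(12605 + (-15 - 35)*(-105))*(-8170 + 30190) = (12605 - 50*(-105))*22020 = (12605 + 5250)*22020 = 17855*22020 = 393167100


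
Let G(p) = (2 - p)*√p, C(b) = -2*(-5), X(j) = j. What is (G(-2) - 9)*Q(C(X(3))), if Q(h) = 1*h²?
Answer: -900 + 400*I*√2 ≈ -900.0 + 565.69*I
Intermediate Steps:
C(b) = 10
G(p) = √p*(2 - p)
Q(h) = h²
(G(-2) - 9)*Q(C(X(3))) = (√(-2)*(2 - 1*(-2)) - 9)*10² = ((I*√2)*(2 + 2) - 9)*100 = ((I*√2)*4 - 9)*100 = (4*I*√2 - 9)*100 = (-9 + 4*I*√2)*100 = -900 + 400*I*√2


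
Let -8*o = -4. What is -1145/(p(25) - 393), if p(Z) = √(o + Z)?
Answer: 299990/102949 + 1145*√102/308847 ≈ 2.9514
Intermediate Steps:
o = ½ (o = -⅛*(-4) = ½ ≈ 0.50000)
p(Z) = √(½ + Z)
-1145/(p(25) - 393) = -1145/(√(2 + 4*25)/2 - 393) = -1145/(√(2 + 100)/2 - 393) = -1145/(√102/2 - 393) = -1145/(-393 + √102/2)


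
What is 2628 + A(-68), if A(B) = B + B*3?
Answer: 2356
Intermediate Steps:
A(B) = 4*B (A(B) = B + 3*B = 4*B)
2628 + A(-68) = 2628 + 4*(-68) = 2628 - 272 = 2356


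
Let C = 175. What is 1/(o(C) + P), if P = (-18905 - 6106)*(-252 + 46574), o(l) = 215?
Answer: -1/1158559327 ≈ -8.6314e-10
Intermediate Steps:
P = -1158559542 (P = -25011*46322 = -1158559542)
1/(o(C) + P) = 1/(215 - 1158559542) = 1/(-1158559327) = -1/1158559327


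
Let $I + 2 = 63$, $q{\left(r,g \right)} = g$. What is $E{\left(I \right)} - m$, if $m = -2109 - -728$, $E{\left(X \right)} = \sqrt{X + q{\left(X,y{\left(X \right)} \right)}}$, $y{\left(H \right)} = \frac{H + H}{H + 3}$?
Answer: $1381 + \frac{\sqrt{4026}}{8} \approx 1388.9$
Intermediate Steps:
$y{\left(H \right)} = \frac{2 H}{3 + H}$
$I = 61$ ($I = -2 + 63 = 61$)
$E{\left(X \right)} = \sqrt{X + \frac{2 X}{3 + X}}$
$m = -1381$ ($m = -2109 + \left(-507 + 1235\right) = -2109 + 728 = -1381$)
$E{\left(I \right)} - m = \sqrt{\frac{61 \left(5 + 61\right)}{3 + 61}} - -1381 = \sqrt{61 \cdot \frac{1}{64} \cdot 66} + 1381 = \sqrt{\frac{2013}{32}} + 1381 = \frac{\sqrt{4026}}{8} + 1381 = 1381 + \frac{\sqrt{4026}}{8}$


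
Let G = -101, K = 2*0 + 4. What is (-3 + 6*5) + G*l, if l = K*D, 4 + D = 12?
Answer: -3205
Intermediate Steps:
D = 8 (D = -4 + 12 = 8)
K = 4 (K = 0 + 4 = 4)
l = 32 (l = 4*8 = 32)
(-3 + 6*5) + G*l = (-3 + 6*5) - 101*32 = (-3 + 30) - 3232 = 27 - 3232 = -3205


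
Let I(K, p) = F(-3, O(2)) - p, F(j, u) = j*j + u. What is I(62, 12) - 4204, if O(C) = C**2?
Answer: -4203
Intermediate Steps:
F(j, u) = u + j**2 (F(j, u) = j**2 + u = u + j**2)
I(K, p) = 13 - p (I(K, p) = (2**2 + (-3)**2) - p = (4 + 9) - p = 13 - p)
I(62, 12) - 4204 = (13 - 1*12) - 4204 = (13 - 12) - 4204 = 1 - 4204 = -4203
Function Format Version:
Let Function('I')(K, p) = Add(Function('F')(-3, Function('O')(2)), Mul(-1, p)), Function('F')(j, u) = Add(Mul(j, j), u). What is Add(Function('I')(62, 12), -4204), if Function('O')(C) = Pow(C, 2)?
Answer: -4203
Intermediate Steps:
Function('F')(j, u) = Add(u, Pow(j, 2)) (Function('F')(j, u) = Add(Pow(j, 2), u) = Add(u, Pow(j, 2)))
Function('I')(K, p) = Add(13, Mul(-1, p)) (Function('I')(K, p) = Add(Add(Pow(2, 2), Pow(-3, 2)), Mul(-1, p)) = Add(Add(4, 9), Mul(-1, p)) = Add(13, Mul(-1, p)))
Add(Function('I')(62, 12), -4204) = Add(Add(13, Mul(-1, 12)), -4204) = Add(Add(13, -12), -4204) = Add(1, -4204) = -4203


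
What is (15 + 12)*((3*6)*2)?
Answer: 972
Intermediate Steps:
(15 + 12)*((3*6)*2) = 27*(18*2) = 27*36 = 972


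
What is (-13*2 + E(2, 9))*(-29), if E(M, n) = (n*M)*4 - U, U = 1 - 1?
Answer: -1334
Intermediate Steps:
U = 0
E(M, n) = 4*M*n (E(M, n) = (n*M)*4 - 1*0 = (M*n)*4 + 0 = 4*M*n + 0 = 4*M*n)
(-13*2 + E(2, 9))*(-29) = (-13*2 + 4*2*9)*(-29) = (-26 + 72)*(-29) = 46*(-29) = -1334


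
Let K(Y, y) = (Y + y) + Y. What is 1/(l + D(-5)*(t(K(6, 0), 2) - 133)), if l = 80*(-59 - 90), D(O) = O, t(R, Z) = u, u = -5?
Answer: -1/11230 ≈ -8.9047e-5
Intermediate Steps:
K(Y, y) = y + 2*Y
t(R, Z) = -5
l = -11920 (l = 80*(-149) = -11920)
1/(l + D(-5)*(t(K(6, 0), 2) - 133)) = 1/(-11920 - 5*(-5 - 133)) = 1/(-11920 - 5*(-138)) = 1/(-11920 + 690) = 1/(-11230) = -1/11230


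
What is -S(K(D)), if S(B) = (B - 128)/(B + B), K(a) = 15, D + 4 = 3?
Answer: 113/30 ≈ 3.7667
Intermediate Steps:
D = -1 (D = -4 + 3 = -1)
S(B) = (-128 + B)/(2*B) (S(B) = (-128 + B)/((2*B)) = (-128 + B)*(1/(2*B)) = (-128 + B)/(2*B))
-S(K(D)) = -(-128 + 15)/(2*15) = -(-113)/(2*15) = -1*(-113/30) = 113/30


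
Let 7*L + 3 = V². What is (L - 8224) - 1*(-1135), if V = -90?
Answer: -41526/7 ≈ -5932.3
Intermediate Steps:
L = 8097/7 (L = -3/7 + (⅐)*(-90)² = -3/7 + (⅐)*8100 = -3/7 + 8100/7 = 8097/7 ≈ 1156.7)
(L - 8224) - 1*(-1135) = (8097/7 - 8224) - 1*(-1135) = -49471/7 + 1135 = -41526/7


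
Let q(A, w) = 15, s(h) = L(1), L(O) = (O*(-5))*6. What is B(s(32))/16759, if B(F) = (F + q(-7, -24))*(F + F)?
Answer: 900/16759 ≈ 0.053702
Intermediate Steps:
L(O) = -30*O (L(O) = -5*O*6 = -30*O)
s(h) = -30 (s(h) = -30*1 = -30)
B(F) = 2*F*(15 + F) (B(F) = (F + 15)*(F + F) = (15 + F)*(2*F) = 2*F*(15 + F))
B(s(32))/16759 = (2*(-30)*(15 - 30))/16759 = (2*(-30)*(-15))*(1/16759) = 900*(1/16759) = 900/16759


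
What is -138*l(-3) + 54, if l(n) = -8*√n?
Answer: 54 + 1104*I*√3 ≈ 54.0 + 1912.2*I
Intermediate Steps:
-138*l(-3) + 54 = -(-1104)*√(-3) + 54 = -(-1104)*I*√3 + 54 = 1104*I*√3 + 54 = 54 + 1104*I*√3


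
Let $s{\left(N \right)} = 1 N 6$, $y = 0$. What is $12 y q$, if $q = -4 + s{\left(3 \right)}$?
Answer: $0$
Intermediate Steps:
$s{\left(N \right)} = 6 N$ ($s{\left(N \right)} = N 6 = 6 N$)
$q = 14$ ($q = -4 + 6 \cdot 3 = -4 + 18 = 14$)
$12 y q = 12 \cdot 0 \cdot 14 = 0 \cdot 14 = 0$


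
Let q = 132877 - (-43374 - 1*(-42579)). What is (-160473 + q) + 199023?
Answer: 172222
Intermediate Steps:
q = 133672 (q = 132877 - (-43374 + 42579) = 132877 - 1*(-795) = 132877 + 795 = 133672)
(-160473 + q) + 199023 = (-160473 + 133672) + 199023 = -26801 + 199023 = 172222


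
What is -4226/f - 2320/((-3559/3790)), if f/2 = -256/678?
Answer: 3674815013/455552 ≈ 8066.7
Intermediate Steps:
f = -256/339 (f = 2*(-256/678) = 2*(-256*1/678) = 2*(-128/339) = -256/339 ≈ -0.75516)
-4226/f - 2320/((-3559/3790)) = -4226/(-256/339) - 2320/((-3559/3790)) = -4226*(-339/256) - 2320/((-3559*1/3790)) = 716307/128 - 2320/(-3559/3790) = 716307/128 - 2320*(-3790/3559) = 716307/128 + 8792800/3559 = 3674815013/455552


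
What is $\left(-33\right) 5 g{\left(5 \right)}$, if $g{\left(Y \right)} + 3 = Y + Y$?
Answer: $-1155$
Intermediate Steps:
$g{\left(Y \right)} = -3 + 2 Y$ ($g{\left(Y \right)} = -3 + \left(Y + Y\right) = -3 + 2 Y$)
$\left(-33\right) 5 g{\left(5 \right)} = \left(-33\right) 5 \left(-3 + 2 \cdot 5\right) = - 165 \left(-3 + 10\right) = \left(-165\right) 7 = -1155$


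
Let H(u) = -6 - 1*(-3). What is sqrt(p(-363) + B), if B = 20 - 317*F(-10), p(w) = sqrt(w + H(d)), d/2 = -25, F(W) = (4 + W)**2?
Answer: sqrt(-11392 + I*sqrt(366)) ≈ 0.0896 + 106.73*I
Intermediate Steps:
d = -50 (d = 2*(-25) = -50)
H(u) = -3 (H(u) = -6 + 3 = -3)
p(w) = sqrt(-3 + w) (p(w) = sqrt(w - 3) = sqrt(-3 + w))
B = -11392 (B = 20 - 317*(4 - 10)**2 = 20 - 317*(-6)**2 = 20 - 317*36 = 20 - 11412 = -11392)
sqrt(p(-363) + B) = sqrt(sqrt(-3 - 363) - 11392) = sqrt(sqrt(-366) - 11392) = sqrt(I*sqrt(366) - 11392) = sqrt(-11392 + I*sqrt(366))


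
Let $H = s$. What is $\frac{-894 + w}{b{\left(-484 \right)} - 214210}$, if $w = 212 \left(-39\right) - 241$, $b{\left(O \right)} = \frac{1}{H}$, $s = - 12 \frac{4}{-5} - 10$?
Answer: $\frac{18806}{428425} \approx 0.043896$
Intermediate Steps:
$s = - \frac{2}{5}$ ($s = - 12 \cdot 4 \left(- \frac{1}{5}\right) - 10 = \left(-12\right) \left(- \frac{4}{5}\right) - 10 = \frac{48}{5} - 10 = - \frac{2}{5} \approx -0.4$)
$H = - \frac{2}{5} \approx -0.4$
$b{\left(O \right)} = - \frac{5}{2}$ ($b{\left(O \right)} = \frac{1}{- \frac{2}{5}} = - \frac{5}{2}$)
$w = -8509$ ($w = -8268 - 241 = -8509$)
$\frac{-894 + w}{b{\left(-484 \right)} - 214210} = \frac{-894 - 8509}{- \frac{5}{2} - 214210} = - \frac{9403}{- \frac{428425}{2}} = \left(-9403\right) \left(- \frac{2}{428425}\right) = \frac{18806}{428425}$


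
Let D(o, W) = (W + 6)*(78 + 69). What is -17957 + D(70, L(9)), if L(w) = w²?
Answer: -5168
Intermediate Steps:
D(o, W) = 882 + 147*W (D(o, W) = (6 + W)*147 = 882 + 147*W)
-17957 + D(70, L(9)) = -17957 + (882 + 147*9²) = -17957 + (882 + 147*81) = -17957 + (882 + 11907) = -17957 + 12789 = -5168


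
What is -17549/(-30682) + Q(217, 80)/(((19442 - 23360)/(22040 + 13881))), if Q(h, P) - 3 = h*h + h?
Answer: -566744680073/1306653 ≈ -4.3374e+5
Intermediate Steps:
Q(h, P) = 3 + h + h**2 (Q(h, P) = 3 + (h*h + h) = 3 + (h**2 + h) = 3 + (h + h**2) = 3 + h + h**2)
-17549/(-30682) + Q(217, 80)/(((19442 - 23360)/(22040 + 13881))) = -17549/(-30682) + (3 + 217 + 217**2)/(((19442 - 23360)/(22040 + 13881))) = -17549*(-1/30682) + (3 + 217 + 47089)/((-3918/35921)) = 763/1334 + 47309/((-3918*1/35921)) = 763/1334 + 47309/(-3918/35921) = 763/1334 + 47309*(-35921/3918) = 763/1334 - 1699386589/3918 = -566744680073/1306653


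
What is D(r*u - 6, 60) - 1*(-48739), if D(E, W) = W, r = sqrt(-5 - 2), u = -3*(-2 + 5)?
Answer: 48799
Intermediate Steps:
u = -9 (u = -3*3 = -9)
r = I*sqrt(7) (r = sqrt(-7) = I*sqrt(7) ≈ 2.6458*I)
D(r*u - 6, 60) - 1*(-48739) = 60 - 1*(-48739) = 60 + 48739 = 48799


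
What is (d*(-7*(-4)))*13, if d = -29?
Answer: -10556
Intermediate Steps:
(d*(-7*(-4)))*13 = -(-203)*(-4)*13 = -29*28*13 = -812*13 = -10556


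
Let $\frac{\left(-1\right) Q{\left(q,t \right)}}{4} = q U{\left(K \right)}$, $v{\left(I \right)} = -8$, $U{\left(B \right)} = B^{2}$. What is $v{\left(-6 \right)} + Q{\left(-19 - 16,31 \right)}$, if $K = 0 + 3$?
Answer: $1252$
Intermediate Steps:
$K = 3$
$Q{\left(q,t \right)} = - 36 q$ ($Q{\left(q,t \right)} = - 4 q 3^{2} = - 4 q 9 = - 4 \cdot 9 q = - 36 q$)
$v{\left(-6 \right)} + Q{\left(-19 - 16,31 \right)} = -8 - 36 \left(-19 - 16\right) = -8 - -1260 = -8 + 1260 = 1252$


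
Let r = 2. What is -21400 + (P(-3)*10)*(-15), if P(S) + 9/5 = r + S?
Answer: -20980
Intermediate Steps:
P(S) = 1/5 + S (P(S) = -9/5 + (2 + S) = 1/5 + S)
-21400 + (P(-3)*10)*(-15) = -21400 + ((1/5 - 3)*10)*(-15) = -21400 - 14/5*10*(-15) = -21400 - 28*(-15) = -21400 + 420 = -20980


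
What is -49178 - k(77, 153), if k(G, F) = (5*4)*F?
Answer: -52238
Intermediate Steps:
k(G, F) = 20*F
-49178 - k(77, 153) = -49178 - 20*153 = -49178 - 1*3060 = -49178 - 3060 = -52238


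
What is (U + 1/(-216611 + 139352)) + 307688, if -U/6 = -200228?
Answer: 116588157503/77259 ≈ 1.5091e+6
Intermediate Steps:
U = 1201368 (U = -6*(-200228) = 1201368)
(U + 1/(-216611 + 139352)) + 307688 = (1201368 + 1/(-216611 + 139352)) + 307688 = (1201368 + 1/(-77259)) + 307688 = (1201368 - 1/77259) + 307688 = 92816490311/77259 + 307688 = 116588157503/77259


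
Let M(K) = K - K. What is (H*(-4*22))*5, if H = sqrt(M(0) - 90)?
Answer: -1320*I*sqrt(10) ≈ -4174.2*I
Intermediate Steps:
M(K) = 0
H = 3*I*sqrt(10) (H = sqrt(0 - 90) = sqrt(-90) = 3*I*sqrt(10) ≈ 9.4868*I)
(H*(-4*22))*5 = ((3*I*sqrt(10))*(-4*22))*5 = ((3*I*sqrt(10))*(-88))*5 = -264*I*sqrt(10)*5 = -1320*I*sqrt(10)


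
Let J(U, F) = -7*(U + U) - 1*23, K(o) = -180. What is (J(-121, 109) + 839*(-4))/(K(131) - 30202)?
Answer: 1685/30382 ≈ 0.055460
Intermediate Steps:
J(U, F) = -23 - 14*U (J(U, F) = -14*U - 23 = -23 - 14*U)
(J(-121, 109) + 839*(-4))/(K(131) - 30202) = ((-23 - 14*(-121)) + 839*(-4))/(-180 - 30202) = ((-23 + 1694) - 3356)/(-30382) = (1671 - 3356)*(-1/30382) = -1685*(-1/30382) = 1685/30382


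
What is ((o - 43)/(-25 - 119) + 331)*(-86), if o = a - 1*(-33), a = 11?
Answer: -2049509/72 ≈ -28465.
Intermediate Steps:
o = 44 (o = 11 - 1*(-33) = 11 + 33 = 44)
((o - 43)/(-25 - 119) + 331)*(-86) = ((44 - 43)/(-25 - 119) + 331)*(-86) = (1/(-144) + 331)*(-86) = (1*(-1/144) + 331)*(-86) = (-1/144 + 331)*(-86) = (47663/144)*(-86) = -2049509/72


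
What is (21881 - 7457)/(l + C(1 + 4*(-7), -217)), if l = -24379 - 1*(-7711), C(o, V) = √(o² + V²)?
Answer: -120209616/138887203 - 7212*√47818/138887203 ≈ -0.87687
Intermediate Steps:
C(o, V) = √(V² + o²)
l = -16668 (l = -24379 + 7711 = -16668)
(21881 - 7457)/(l + C(1 + 4*(-7), -217)) = (21881 - 7457)/(-16668 + √((-217)² + (1 + 4*(-7))²)) = 14424/(-16668 + √(47089 + (1 - 28)²)) = 14424/(-16668 + √(47089 + (-27)²)) = 14424/(-16668 + √(47089 + 729)) = 14424/(-16668 + √47818)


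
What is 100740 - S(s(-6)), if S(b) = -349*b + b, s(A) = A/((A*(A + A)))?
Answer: 100711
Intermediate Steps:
s(A) = 1/(2*A) (s(A) = A/((A*(2*A))) = A/((2*A²)) = A*(1/(2*A²)) = 1/(2*A))
S(b) = -348*b
100740 - S(s(-6)) = 100740 - (-348)*(½)/(-6) = 100740 - (-348)*(½)*(-⅙) = 100740 - (-348)*(-1)/12 = 100740 - 1*29 = 100740 - 29 = 100711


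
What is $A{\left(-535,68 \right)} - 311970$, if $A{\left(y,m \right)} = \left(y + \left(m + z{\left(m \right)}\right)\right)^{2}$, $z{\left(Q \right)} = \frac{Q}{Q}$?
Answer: $-94814$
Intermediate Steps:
$z{\left(Q \right)} = 1$
$A{\left(y,m \right)} = \left(1 + m + y\right)^{2}$ ($A{\left(y,m \right)} = \left(y + \left(m + 1\right)\right)^{2} = \left(y + \left(1 + m\right)\right)^{2} = \left(1 + m + y\right)^{2}$)
$A{\left(-535,68 \right)} - 311970 = \left(1 + 68 - 535\right)^{2} - 311970 = \left(-466\right)^{2} - 311970 = 217156 - 311970 = -94814$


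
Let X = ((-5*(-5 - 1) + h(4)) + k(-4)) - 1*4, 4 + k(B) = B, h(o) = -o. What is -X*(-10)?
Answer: 140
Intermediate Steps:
k(B) = -4 + B
X = 14 (X = ((-5*(-5 - 1) - 1*4) + (-4 - 4)) - 1*4 = ((-5*(-6) - 4) - 8) - 4 = ((30 - 4) - 8) - 4 = (26 - 8) - 4 = 18 - 4 = 14)
-X*(-10) = -14*(-10) = -1*(-140) = 140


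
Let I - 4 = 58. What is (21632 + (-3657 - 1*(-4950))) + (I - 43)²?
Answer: 23286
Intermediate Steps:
I = 62 (I = 4 + 58 = 62)
(21632 + (-3657 - 1*(-4950))) + (I - 43)² = (21632 + (-3657 - 1*(-4950))) + (62 - 43)² = (21632 + (-3657 + 4950)) + 19² = (21632 + 1293) + 361 = 22925 + 361 = 23286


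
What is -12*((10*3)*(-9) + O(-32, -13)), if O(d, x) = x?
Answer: 3396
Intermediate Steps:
-12*((10*3)*(-9) + O(-32, -13)) = -12*((10*3)*(-9) - 13) = -12*(30*(-9) - 13) = -12*(-270 - 13) = -12*(-283) = 3396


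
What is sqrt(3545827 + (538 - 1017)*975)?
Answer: sqrt(3078802) ≈ 1754.7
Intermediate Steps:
sqrt(3545827 + (538 - 1017)*975) = sqrt(3545827 - 479*975) = sqrt(3545827 - 467025) = sqrt(3078802)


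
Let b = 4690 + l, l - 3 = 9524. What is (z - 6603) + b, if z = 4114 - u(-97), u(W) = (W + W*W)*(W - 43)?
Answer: 1315408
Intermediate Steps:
l = 9527 (l = 3 + 9524 = 9527)
u(W) = (-43 + W)*(W + W²) (u(W) = (W + W²)*(-43 + W) = (-43 + W)*(W + W²))
b = 14217 (b = 4690 + 9527 = 14217)
z = 1307794 (z = 4114 - (-97)*(-43 + (-97)² - 42*(-97)) = 4114 - (-97)*(-43 + 9409 + 4074) = 4114 - (-97)*13440 = 4114 - 1*(-1303680) = 4114 + 1303680 = 1307794)
(z - 6603) + b = (1307794 - 6603) + 14217 = 1301191 + 14217 = 1315408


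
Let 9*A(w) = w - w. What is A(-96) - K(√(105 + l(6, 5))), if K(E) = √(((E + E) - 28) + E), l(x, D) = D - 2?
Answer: -√(-28 + 18*√3) ≈ -1.7824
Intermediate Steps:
l(x, D) = -2 + D
A(w) = 0 (A(w) = (w - w)/9 = (⅑)*0 = 0)
K(E) = √(-28 + 3*E) (K(E) = √((2*E - 28) + E) = √((-28 + 2*E) + E) = √(-28 + 3*E))
A(-96) - K(√(105 + l(6, 5))) = 0 - √(-28 + 3*√(105 + (-2 + 5))) = 0 - √(-28 + 3*√(105 + 3)) = 0 - √(-28 + 3*√108) = 0 - √(-28 + 3*(6*√3)) = 0 - √(-28 + 18*√3) = -√(-28 + 18*√3)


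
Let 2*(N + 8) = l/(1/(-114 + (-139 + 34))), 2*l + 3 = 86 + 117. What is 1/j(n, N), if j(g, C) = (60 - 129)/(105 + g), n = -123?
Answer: 6/23 ≈ 0.26087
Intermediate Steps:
l = 100 (l = -3/2 + (86 + 117)/2 = -3/2 + (1/2)*203 = -3/2 + 203/2 = 100)
N = -10958 (N = -8 + (100/(1/(-114 + (-139 + 34))))/2 = -8 + (100/(1/(-114 - 105)))/2 = -8 + (100/(1/(-219)))/2 = -8 + (100/(-1/219))/2 = -8 + (100*(-219))/2 = -8 + (1/2)*(-21900) = -8 - 10950 = -10958)
j(g, C) = -69/(105 + g)
1/j(n, N) = 1/(-69/(105 - 123)) = 1/(-69/(-18)) = 1/(-69*(-1/18)) = 1/(23/6) = 6/23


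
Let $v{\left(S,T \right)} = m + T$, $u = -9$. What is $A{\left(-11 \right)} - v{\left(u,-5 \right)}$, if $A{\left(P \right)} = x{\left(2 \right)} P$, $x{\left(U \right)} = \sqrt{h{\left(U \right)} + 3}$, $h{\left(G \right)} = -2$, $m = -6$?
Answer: $0$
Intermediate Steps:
$x{\left(U \right)} = 1$ ($x{\left(U \right)} = \sqrt{-2 + 3} = \sqrt{1} = 1$)
$v{\left(S,T \right)} = -6 + T$
$A{\left(P \right)} = P$ ($A{\left(P \right)} = 1 P = P$)
$A{\left(-11 \right)} - v{\left(u,-5 \right)} = -11 - \left(-6 - 5\right) = -11 - -11 = -11 + 11 = 0$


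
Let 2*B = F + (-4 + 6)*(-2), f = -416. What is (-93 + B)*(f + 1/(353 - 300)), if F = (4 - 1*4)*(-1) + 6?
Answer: 2028324/53 ≈ 38270.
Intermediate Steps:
F = 6 (F = (4 - 4)*(-1) + 6 = 0*(-1) + 6 = 0 + 6 = 6)
B = 1 (B = (6 + (-4 + 6)*(-2))/2 = (6 + 2*(-2))/2 = (6 - 4)/2 = (½)*2 = 1)
(-93 + B)*(f + 1/(353 - 300)) = (-93 + 1)*(-416 + 1/(353 - 300)) = -92*(-416 + 1/53) = -92*(-22047/53) = 2028324/53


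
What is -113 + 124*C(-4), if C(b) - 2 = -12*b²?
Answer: -23673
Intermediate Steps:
C(b) = 2 - 12*b²
-113 + 124*C(-4) = -113 + 124*(2 - 12*(-4)²) = -113 + 124*(2 - 12*16) = -113 + 124*(2 - 192) = -113 + 124*(-190) = -113 - 23560 = -23673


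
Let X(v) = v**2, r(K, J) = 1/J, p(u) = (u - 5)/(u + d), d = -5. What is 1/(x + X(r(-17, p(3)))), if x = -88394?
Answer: -1/88393 ≈ -1.1313e-5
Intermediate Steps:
p(u) = 1 (p(u) = (u - 5)/(u - 5) = (-5 + u)/(-5 + u) = 1)
1/(x + X(r(-17, p(3)))) = 1/(-88394 + (1/1)**2) = 1/(-88394 + 1**2) = 1/(-88394 + 1) = 1/(-88393) = -1/88393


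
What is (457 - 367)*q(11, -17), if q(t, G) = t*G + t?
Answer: -15840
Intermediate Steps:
q(t, G) = t + G*t (q(t, G) = G*t + t = t + G*t)
(457 - 367)*q(11, -17) = (457 - 367)*(11*(1 - 17)) = 90*(11*(-16)) = 90*(-176) = -15840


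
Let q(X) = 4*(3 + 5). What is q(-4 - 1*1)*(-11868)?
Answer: -379776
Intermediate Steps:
q(X) = 32 (q(X) = 4*8 = 32)
q(-4 - 1*1)*(-11868) = 32*(-11868) = -379776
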